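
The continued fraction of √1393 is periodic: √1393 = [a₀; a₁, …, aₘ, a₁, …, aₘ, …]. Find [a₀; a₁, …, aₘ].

[37; 3, 10, 3, 74]

a₀ = ⌊√1393⌋ = 37.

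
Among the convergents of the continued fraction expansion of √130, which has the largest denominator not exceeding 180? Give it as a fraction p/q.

√130 = [11; 2, 2, 22, …] (period length 3).
Convergents:
  p_0/q_0 = 11/1
  p_1/q_1 = 23/2
  p_2/q_2 = 57/5
  p_3/q_3 = 1277/112
  p_4/q_4 = 2611/229
q_3 = 112 ≤ 180 < 229 = q_4, so the answer is 1277/112.

1277/112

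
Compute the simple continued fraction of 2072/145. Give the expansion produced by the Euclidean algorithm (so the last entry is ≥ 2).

2072 = 14*145 + 42
145 = 3*42 + 19
42 = 2*19 + 4
19 = 4*4 + 3
4 = 1*3 + 1
3 = 3*1 + 0  (stop)
So 2072/145 = [14; 3, 2, 4, 1, 3].

[14; 3, 2, 4, 1, 3]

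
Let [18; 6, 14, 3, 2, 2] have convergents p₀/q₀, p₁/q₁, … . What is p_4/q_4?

11026/607

Using pₖ = aₖpₖ₋₁ + pₖ₋₂, qₖ = aₖqₖ₋₁ + qₖ₋₂ (with p₋₁=1, p₋₂=0, q₋₁=0, q₋₂=1):
  k=0: a=18, p=18, q=1
  k=1: a=6, p=109, q=6
  k=2: a=14, p=1544, q=85
  k=3: a=3, p=4741, q=261
  k=4: a=2, p=11026, q=607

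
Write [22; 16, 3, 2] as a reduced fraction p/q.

2515/114

Using pₖ = aₖpₖ₋₁ + pₖ₋₂ and qₖ = aₖqₖ₋₁ + qₖ₋₂:
  k=0: a=22, p=22, q=1
  k=1: a=16, p=353, q=16
  k=2: a=3, p=1081, q=49
  k=3: a=2, p=2515, q=114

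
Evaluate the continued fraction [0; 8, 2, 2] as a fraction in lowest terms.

5/42

Fold from the inside: start with 2/1.
  2 + 1/2 = 5/2
  8 + 2/5 = 42/5
  0 + 5/42 = 5/42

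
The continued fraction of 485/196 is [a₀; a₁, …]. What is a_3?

485 = 2·196 + 93   →  a_0 = 2
196 = 2·93 + 10   →  a_1 = 2
93 = 9·10 + 3   →  a_2 = 9
10 = 3·3 + 1   →  a_3 = 3

3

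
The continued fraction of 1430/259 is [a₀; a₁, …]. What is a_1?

1

1430 = 5·259 + 135   →  a_0 = 5
259 = 1·135 + 124   →  a_1 = 1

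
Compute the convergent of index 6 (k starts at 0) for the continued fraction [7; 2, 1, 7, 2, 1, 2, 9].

1418/193

Using pₖ = aₖpₖ₋₁ + pₖ₋₂, qₖ = aₖqₖ₋₁ + qₖ₋₂ (with p₋₁=1, p₋₂=0, q₋₁=0, q₋₂=1):
  k=0: a=7, p=7, q=1
  k=1: a=2, p=15, q=2
  k=2: a=1, p=22, q=3
  k=3: a=7, p=169, q=23
  k=4: a=2, p=360, q=49
  k=5: a=1, p=529, q=72
  k=6: a=2, p=1418, q=193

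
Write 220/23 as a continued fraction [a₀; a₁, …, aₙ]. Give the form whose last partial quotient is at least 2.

220 = 9*23 + 13
23 = 1*13 + 10
13 = 1*10 + 3
10 = 3*3 + 1
3 = 3*1 + 0  (stop)
So 220/23 = [9; 1, 1, 3, 3].

[9; 1, 1, 3, 3]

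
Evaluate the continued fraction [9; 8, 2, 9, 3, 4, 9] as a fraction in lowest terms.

181895/19949

Fold from the inside: start with 9/1.
  4 + 1/9 = 37/9
  3 + 9/37 = 120/37
  9 + 37/120 = 1117/120
  2 + 120/1117 = 2354/1117
  8 + 1117/2354 = 19949/2354
  9 + 2354/19949 = 181895/19949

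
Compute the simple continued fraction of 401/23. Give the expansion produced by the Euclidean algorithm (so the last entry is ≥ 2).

[17; 2, 3, 3]

401 = 17*23 + 10
23 = 2*10 + 3
10 = 3*3 + 1
3 = 3*1 + 0  (stop)
So 401/23 = [17; 2, 3, 3].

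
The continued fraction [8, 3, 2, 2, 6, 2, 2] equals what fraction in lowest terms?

4802/579

Using pₖ = aₖpₖ₋₁ + pₖ₋₂ and qₖ = aₖqₖ₋₁ + qₖ₋₂:
  k=0: a=8, p=8, q=1
  k=1: a=3, p=25, q=3
  k=2: a=2, p=58, q=7
  k=3: a=2, p=141, q=17
  k=4: a=6, p=904, q=109
  k=5: a=2, p=1949, q=235
  k=6: a=2, p=4802, q=579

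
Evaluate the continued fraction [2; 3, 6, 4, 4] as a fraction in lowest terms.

Using pₖ = aₖpₖ₋₁ + pₖ₋₂ and qₖ = aₖqₖ₋₁ + qₖ₋₂:
  k=0: a=2, p=2, q=1
  k=1: a=3, p=7, q=3
  k=2: a=6, p=44, q=19
  k=3: a=4, p=183, q=79
  k=4: a=4, p=776, q=335

776/335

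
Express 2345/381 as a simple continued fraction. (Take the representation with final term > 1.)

[6; 6, 2, 5, 2, 2]

2345 = 6×381 + 59
381 = 6×59 + 27
59 = 2×27 + 5
27 = 5×5 + 2
5 = 2×2 + 1
2 = 2×1 + 0  (stop)
So 2345/381 = [6; 6, 2, 5, 2, 2].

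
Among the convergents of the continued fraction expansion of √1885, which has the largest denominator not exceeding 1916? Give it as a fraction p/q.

√1885 = [43; 2, 2, 2, 86, …] (period length 4).
Convergents:
  p_0/q_0 = 43/1
  p_1/q_1 = 87/2
  p_2/q_2 = 217/5
  p_3/q_3 = 521/12
  p_4/q_4 = 45023/1037
  p_5/q_5 = 90567/2086
q_4 = 1037 ≤ 1916 < 2086 = q_5, so the answer is 45023/1037.

45023/1037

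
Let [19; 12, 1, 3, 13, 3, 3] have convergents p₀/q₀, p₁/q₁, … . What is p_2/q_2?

248/13

Using pₖ = aₖpₖ₋₁ + pₖ₋₂, qₖ = aₖqₖ₋₁ + qₖ₋₂ (with p₋₁=1, p₋₂=0, q₋₁=0, q₋₂=1):
  k=0: a=19, p=19, q=1
  k=1: a=12, p=229, q=12
  k=2: a=1, p=248, q=13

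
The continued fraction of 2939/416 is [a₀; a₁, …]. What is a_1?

15

2939 = 7·416 + 27   →  a_0 = 7
416 = 15·27 + 11   →  a_1 = 15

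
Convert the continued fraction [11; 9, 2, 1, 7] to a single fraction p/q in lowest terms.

Using pₖ = aₖpₖ₋₁ + pₖ₋₂ and qₖ = aₖqₖ₋₁ + qₖ₋₂:
  k=0: a=11, p=11, q=1
  k=1: a=9, p=100, q=9
  k=2: a=2, p=211, q=19
  k=3: a=1, p=311, q=28
  k=4: a=7, p=2388, q=215

2388/215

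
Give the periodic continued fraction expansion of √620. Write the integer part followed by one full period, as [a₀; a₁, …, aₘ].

[24; 1, 8, 1, 48]

a₀ = ⌊√620⌋ = 24.
With m₀=0, d₀=1 and mₖ₊₁ = dₖaₖ − mₖ, dₖ₊₁ = (n − mₖ₊₁²)/dₖ, aₖ₊₁ = ⌊(a₀+mₖ₊₁)/dₖ₊₁⌋:
  k=1: m=24, d=44, a=1
  k=2: m=20, d=5, a=8
  k=3: m=20, d=44, a=1
  k=4: m=24, d=1, a=48
d=1 and a=2a₀=48 at k=4, so the next step gives (m, d) = (24, 44) again — its k=1 value — and the period has length 4.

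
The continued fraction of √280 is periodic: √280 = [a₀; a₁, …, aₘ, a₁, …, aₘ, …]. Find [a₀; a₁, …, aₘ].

[16; 1, 2, 1, 2, 1, 32]

a₀ = ⌊√280⌋ = 16.
With m₀=0, d₀=1 and mₖ₊₁ = dₖaₖ − mₖ, dₖ₊₁ = (n − mₖ₊₁²)/dₖ, aₖ₊₁ = ⌊(a₀+mₖ₊₁)/dₖ₊₁⌋:
  k=1: m=16, d=24, a=1
  k=2: m=8, d=9, a=2
  k=3: m=10, d=20, a=1
  k=4: m=10, d=9, a=2
  k=5: m=8, d=24, a=1
  k=6: m=16, d=1, a=32
d=1 and a=2a₀=32 at k=6, so the next step gives (m, d) = (16, 24) again — its k=1 value — and the period has length 6.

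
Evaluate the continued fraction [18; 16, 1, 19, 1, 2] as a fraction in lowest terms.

18980/1051

Using pₖ = aₖpₖ₋₁ + pₖ₋₂ and qₖ = aₖqₖ₋₁ + qₖ₋₂:
  k=0: a=18, p=18, q=1
  k=1: a=16, p=289, q=16
  k=2: a=1, p=307, q=17
  k=3: a=19, p=6122, q=339
  k=4: a=1, p=6429, q=356
  k=5: a=2, p=18980, q=1051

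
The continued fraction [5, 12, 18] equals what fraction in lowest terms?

1103/217

Fold from the inside: start with 18/1.
  12 + 1/18 = 217/18
  5 + 18/217 = 1103/217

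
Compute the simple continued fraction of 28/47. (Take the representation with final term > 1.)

28 = 0*47 + 28
47 = 1*28 + 19
28 = 1*19 + 9
19 = 2*9 + 1
9 = 9*1 + 0  (stop)
So 28/47 = [0; 1, 1, 2, 9].

[0; 1, 1, 2, 9]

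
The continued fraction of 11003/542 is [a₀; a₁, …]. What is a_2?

11003 = 20·542 + 163   →  a_0 = 20
542 = 3·163 + 53   →  a_1 = 3
163 = 3·53 + 4   →  a_2 = 3

3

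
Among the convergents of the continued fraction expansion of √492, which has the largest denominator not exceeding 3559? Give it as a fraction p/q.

√492 = [22; 5, 1, 1, 10, 1, 1, 5, 44, …] (period length 8).
Convergents:
  p_0/q_0 = 22/1
  p_1/q_1 = 111/5
  p_2/q_2 = 133/6
  p_3/q_3 = 244/11
  p_4/q_4 = 2573/116
  p_5/q_5 = 2817/127
  p_6/q_6 = 5390/243
  p_7/q_7 = 29767/1342
  p_8/q_8 = 1315138/59291
q_7 = 1342 ≤ 3559 < 59291 = q_8, so the answer is 29767/1342.

29767/1342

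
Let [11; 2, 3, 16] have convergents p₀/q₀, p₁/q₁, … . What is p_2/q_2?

80/7

Using pₖ = aₖpₖ₋₁ + pₖ₋₂, qₖ = aₖqₖ₋₁ + qₖ₋₂ (with p₋₁=1, p₋₂=0, q₋₁=0, q₋₂=1):
  k=0: a=11, p=11, q=1
  k=1: a=2, p=23, q=2
  k=2: a=3, p=80, q=7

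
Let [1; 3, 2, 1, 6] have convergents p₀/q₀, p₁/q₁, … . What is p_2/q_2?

Using pₖ = aₖpₖ₋₁ + pₖ₋₂, qₖ = aₖqₖ₋₁ + qₖ₋₂ (with p₋₁=1, p₋₂=0, q₋₁=0, q₋₂=1):
  k=0: a=1, p=1, q=1
  k=1: a=3, p=4, q=3
  k=2: a=2, p=9, q=7

9/7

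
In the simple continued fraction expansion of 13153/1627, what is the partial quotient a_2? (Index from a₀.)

13153 = 8·1627 + 137   →  a_0 = 8
1627 = 11·137 + 120   →  a_1 = 11
137 = 1·120 + 17   →  a_2 = 1

1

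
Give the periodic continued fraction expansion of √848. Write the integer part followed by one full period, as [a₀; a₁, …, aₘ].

[29; 8, 3, 3, 3, 8, 58]

a₀ = ⌊√848⌋ = 29.
With m₀=0, d₀=1 and mₖ₊₁ = dₖaₖ − mₖ, dₖ₊₁ = (n − mₖ₊₁²)/dₖ, aₖ₊₁ = ⌊(a₀+mₖ₊₁)/dₖ₊₁⌋:
  k=1: m=29, d=7, a=8
  k=2: m=27, d=17, a=3
  k=3: m=24, d=16, a=3
  k=4: m=24, d=17, a=3
  k=5: m=27, d=7, a=8
  k=6: m=29, d=1, a=58
d=1 and a=2a₀=58 at k=6, so the next step gives (m, d) = (29, 7) again — its k=1 value — and the period has length 6.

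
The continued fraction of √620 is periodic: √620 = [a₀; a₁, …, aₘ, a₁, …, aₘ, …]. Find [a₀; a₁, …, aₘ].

a₀ = ⌊√620⌋ = 24.
With m₀=0, d₀=1 and mₖ₊₁ = dₖaₖ − mₖ, dₖ₊₁ = (n − mₖ₊₁²)/dₖ, aₖ₊₁ = ⌊(a₀+mₖ₊₁)/dₖ₊₁⌋:
  k=1: m=24, d=44, a=1
  k=2: m=20, d=5, a=8
  k=3: m=20, d=44, a=1
  k=4: m=24, d=1, a=48
d=1 and a=2a₀=48 at k=4, so the next step gives (m, d) = (24, 44) again — its k=1 value — and the period has length 4.

[24; 1, 8, 1, 48]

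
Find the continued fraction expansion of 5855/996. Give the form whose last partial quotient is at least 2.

5855 = 5·996 + 875
996 = 1·875 + 121
875 = 7·121 + 28
121 = 4·28 + 9
28 = 3·9 + 1
9 = 9·1 + 0  (stop)
So 5855/996 = [5; 1, 7, 4, 3, 9].

[5; 1, 7, 4, 3, 9]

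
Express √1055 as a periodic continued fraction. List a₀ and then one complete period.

[32; 2, 12, 2, 64]

a₀ = ⌊√1055⌋ = 32.
With m₀=0, d₀=1 and mₖ₊₁ = dₖaₖ − mₖ, dₖ₊₁ = (n − mₖ₊₁²)/dₖ, aₖ₊₁ = ⌊(a₀+mₖ₊₁)/dₖ₊₁⌋:
  k=1: m=32, d=31, a=2
  k=2: m=30, d=5, a=12
  k=3: m=30, d=31, a=2
  k=4: m=32, d=1, a=64
d=1 and a=2a₀=64 at k=4, so the next step gives (m, d) = (32, 31) again — its k=1 value — and the period has length 4.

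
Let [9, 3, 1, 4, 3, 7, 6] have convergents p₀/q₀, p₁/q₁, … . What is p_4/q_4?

565/61

Using pₖ = aₖpₖ₋₁ + pₖ₋₂, qₖ = aₖqₖ₋₁ + qₖ₋₂ (with p₋₁=1, p₋₂=0, q₋₁=0, q₋₂=1):
  k=0: a=9, p=9, q=1
  k=1: a=3, p=28, q=3
  k=2: a=1, p=37, q=4
  k=3: a=4, p=176, q=19
  k=4: a=3, p=565, q=61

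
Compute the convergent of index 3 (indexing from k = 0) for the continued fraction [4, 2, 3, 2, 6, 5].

71/16

Using pₖ = aₖpₖ₋₁ + pₖ₋₂, qₖ = aₖqₖ₋₁ + qₖ₋₂ (with p₋₁=1, p₋₂=0, q₋₁=0, q₋₂=1):
  k=0: a=4, p=4, q=1
  k=1: a=2, p=9, q=2
  k=2: a=3, p=31, q=7
  k=3: a=2, p=71, q=16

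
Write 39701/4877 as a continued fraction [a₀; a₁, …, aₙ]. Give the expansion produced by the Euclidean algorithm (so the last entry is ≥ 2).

[8; 7, 8, 2, 1, 4, 1, 4]

39701 = 8×4877 + 685
4877 = 7×685 + 82
685 = 8×82 + 29
82 = 2×29 + 24
29 = 1×24 + 5
24 = 4×5 + 4
5 = 1×4 + 1
4 = 4×1 + 0  (stop)
So 39701/4877 = [8; 7, 8, 2, 1, 4, 1, 4].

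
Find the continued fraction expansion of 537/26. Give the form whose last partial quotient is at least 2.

[20; 1, 1, 1, 8]

537 = 20·26 + 17
26 = 1·17 + 9
17 = 1·9 + 8
9 = 1·8 + 1
8 = 8·1 + 0  (stop)
So 537/26 = [20; 1, 1, 1, 8].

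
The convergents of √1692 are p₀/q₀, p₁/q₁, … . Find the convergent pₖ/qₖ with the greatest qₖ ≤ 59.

√1692 = [41; 7, 2, 7, 82, …] (period length 4).
Convergents:
  p_0/q_0 = 41/1
  p_1/q_1 = 288/7
  p_2/q_2 = 617/15
  p_3/q_3 = 4607/112
q_2 = 15 ≤ 59 < 112 = q_3, so the answer is 617/15.

617/15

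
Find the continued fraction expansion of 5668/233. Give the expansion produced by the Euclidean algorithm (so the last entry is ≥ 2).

5668 = 24·233 + 76
233 = 3·76 + 5
76 = 15·5 + 1
5 = 5·1 + 0  (stop)
So 5668/233 = [24; 3, 15, 5].

[24; 3, 15, 5]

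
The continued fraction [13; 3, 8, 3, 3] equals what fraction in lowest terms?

3450/259

Fold from the inside: start with 3/1.
  3 + 1/3 = 10/3
  8 + 3/10 = 83/10
  3 + 10/83 = 259/83
  13 + 83/259 = 3450/259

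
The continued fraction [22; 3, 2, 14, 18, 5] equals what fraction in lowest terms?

205621/9226

Using pₖ = aₖpₖ₋₁ + pₖ₋₂ and qₖ = aₖqₖ₋₁ + qₖ₋₂:
  k=0: a=22, p=22, q=1
  k=1: a=3, p=67, q=3
  k=2: a=2, p=156, q=7
  k=3: a=14, p=2251, q=101
  k=4: a=18, p=40674, q=1825
  k=5: a=5, p=205621, q=9226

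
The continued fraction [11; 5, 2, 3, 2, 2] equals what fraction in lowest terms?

Fold from the inside: start with 2/1.
  2 + 1/2 = 5/2
  3 + 2/5 = 17/5
  2 + 5/17 = 39/17
  5 + 17/39 = 212/39
  11 + 39/212 = 2371/212

2371/212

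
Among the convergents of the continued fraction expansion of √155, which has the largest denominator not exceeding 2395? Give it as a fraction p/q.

√155 = [12; 2, 4, 2, 24, …] (period length 4).
Convergents:
  p_0/q_0 = 12/1
  p_1/q_1 = 25/2
  p_2/q_2 = 112/9
  p_3/q_3 = 249/20
  p_4/q_4 = 6088/489
  p_5/q_5 = 12425/998
  p_6/q_6 = 55788/4481
q_5 = 998 ≤ 2395 < 4481 = q_6, so the answer is 12425/998.

12425/998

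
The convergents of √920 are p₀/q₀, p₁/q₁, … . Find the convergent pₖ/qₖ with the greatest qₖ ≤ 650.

√920 = [30; 3, 60, …] (period length 2).
Convergents:
  p_0/q_0 = 30/1
  p_1/q_1 = 91/3
  p_2/q_2 = 5490/181
  p_3/q_3 = 16561/546
  p_4/q_4 = 999150/32941
q_3 = 546 ≤ 650 < 32941 = q_4, so the answer is 16561/546.

16561/546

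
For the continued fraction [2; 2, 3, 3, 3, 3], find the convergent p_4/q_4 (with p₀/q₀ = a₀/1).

Using pₖ = aₖpₖ₋₁ + pₖ₋₂, qₖ = aₖqₖ₋₁ + qₖ₋₂ (with p₋₁=1, p₋₂=0, q₋₁=0, q₋₂=1):
  k=0: a=2, p=2, q=1
  k=1: a=2, p=5, q=2
  k=2: a=3, p=17, q=7
  k=3: a=3, p=56, q=23
  k=4: a=3, p=185, q=76

185/76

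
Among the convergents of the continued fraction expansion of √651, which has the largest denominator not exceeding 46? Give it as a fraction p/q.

√651 = [25; 1, 1, 16, 1, 1, 50, …] (period length 6).
Convergents:
  p_0/q_0 = 25/1
  p_1/q_1 = 26/1
  p_2/q_2 = 51/2
  p_3/q_3 = 842/33
  p_4/q_4 = 893/35
  p_5/q_5 = 1735/68
q_4 = 35 ≤ 46 < 68 = q_5, so the answer is 893/35.

893/35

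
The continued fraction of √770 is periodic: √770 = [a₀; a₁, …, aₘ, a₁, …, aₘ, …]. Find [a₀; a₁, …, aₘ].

a₀ = ⌊√770⌋ = 27.
With m₀=0, d₀=1 and mₖ₊₁ = dₖaₖ − mₖ, dₖ₊₁ = (n − mₖ₊₁²)/dₖ, aₖ₊₁ = ⌊(a₀+mₖ₊₁)/dₖ₊₁⌋:
  k=1: m=27, d=41, a=1
  k=2: m=14, d=14, a=2
  k=3: m=14, d=41, a=1
  k=4: m=27, d=1, a=54
d=1 and a=2a₀=54 at k=4, so the next step gives (m, d) = (27, 41) again — its k=1 value — and the period has length 4.

[27; 1, 2, 1, 54]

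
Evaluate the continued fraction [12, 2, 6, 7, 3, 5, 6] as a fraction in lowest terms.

119763/9610

Using pₖ = aₖpₖ₋₁ + pₖ₋₂ and qₖ = aₖqₖ₋₁ + qₖ₋₂:
  k=0: a=12, p=12, q=1
  k=1: a=2, p=25, q=2
  k=2: a=6, p=162, q=13
  k=3: a=7, p=1159, q=93
  k=4: a=3, p=3639, q=292
  k=5: a=5, p=19354, q=1553
  k=6: a=6, p=119763, q=9610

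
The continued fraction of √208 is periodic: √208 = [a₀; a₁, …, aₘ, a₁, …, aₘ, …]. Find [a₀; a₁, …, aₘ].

a₀ = ⌊√208⌋ = 14.
With m₀=0, d₀=1 and mₖ₊₁ = dₖaₖ − mₖ, dₖ₊₁ = (n − mₖ₊₁²)/dₖ, aₖ₊₁ = ⌊(a₀+mₖ₊₁)/dₖ₊₁⌋:
  k=1: m=14, d=12, a=2
  k=2: m=10, d=9, a=2
  k=3: m=8, d=16, a=1
  k=4: m=8, d=9, a=2
  k=5: m=10, d=12, a=2
  k=6: m=14, d=1, a=28
d=1 and a=2a₀=28 at k=6, so the next step gives (m, d) = (14, 12) again — its k=1 value — and the period has length 6.

[14; 2, 2, 1, 2, 2, 28]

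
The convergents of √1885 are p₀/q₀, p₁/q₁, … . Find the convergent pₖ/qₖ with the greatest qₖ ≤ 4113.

√1885 = [43; 2, 2, 2, 86, …] (period length 4).
Convergents:
  p_0/q_0 = 43/1
  p_1/q_1 = 87/2
  p_2/q_2 = 217/5
  p_3/q_3 = 521/12
  p_4/q_4 = 45023/1037
  p_5/q_5 = 90567/2086
  p_6/q_6 = 226157/5209
q_5 = 2086 ≤ 4113 < 5209 = q_6, so the answer is 90567/2086.

90567/2086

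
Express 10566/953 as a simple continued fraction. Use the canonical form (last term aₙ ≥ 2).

10566 = 11·953 + 83
953 = 11·83 + 40
83 = 2·40 + 3
40 = 13·3 + 1
3 = 3·1 + 0  (stop)
So 10566/953 = [11; 11, 2, 13, 3].

[11; 11, 2, 13, 3]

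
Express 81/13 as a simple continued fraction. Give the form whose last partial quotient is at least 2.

81 = 6×13 + 3
13 = 4×3 + 1
3 = 3×1 + 0  (stop)
So 81/13 = [6; 4, 3].

[6; 4, 3]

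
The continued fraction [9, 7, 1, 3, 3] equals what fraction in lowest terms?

Fold from the inside: start with 3/1.
  3 + 1/3 = 10/3
  1 + 3/10 = 13/10
  7 + 10/13 = 101/13
  9 + 13/101 = 922/101

922/101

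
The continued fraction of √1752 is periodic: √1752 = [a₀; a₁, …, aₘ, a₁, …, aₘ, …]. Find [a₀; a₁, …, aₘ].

a₀ = ⌊√1752⌋ = 41.
With m₀=0, d₀=1 and mₖ₊₁ = dₖaₖ − mₖ, dₖ₊₁ = (n − mₖ₊₁²)/dₖ, aₖ₊₁ = ⌊(a₀+mₖ₊₁)/dₖ₊₁⌋:
  k=1: m=41, d=71, a=1
  k=2: m=30, d=12, a=5
  k=3: m=30, d=71, a=1
  k=4: m=41, d=1, a=82
d=1 and a=2a₀=82 at k=4, so the next step gives (m, d) = (41, 71) again — its k=1 value — and the period has length 4.

[41; 1, 5, 1, 82]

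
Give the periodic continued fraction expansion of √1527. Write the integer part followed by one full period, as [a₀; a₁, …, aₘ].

a₀ = ⌊√1527⌋ = 39.
With m₀=0, d₀=1 and mₖ₊₁ = dₖaₖ − mₖ, dₖ₊₁ = (n − mₖ₊₁²)/dₖ, aₖ₊₁ = ⌊(a₀+mₖ₊₁)/dₖ₊₁⌋:
  k=1: m=39, d=6, a=13
  k=2: m=39, d=1, a=78
d=1 and a=2a₀=78 at k=2, so the next step gives (m, d) = (39, 6) again — its k=1 value — and the period has length 2.

[39; 13, 78]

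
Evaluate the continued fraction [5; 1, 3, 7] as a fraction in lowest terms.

167/29

Using pₖ = aₖpₖ₋₁ + pₖ₋₂ and qₖ = aₖqₖ₋₁ + qₖ₋₂:
  k=0: a=5, p=5, q=1
  k=1: a=1, p=6, q=1
  k=2: a=3, p=23, q=4
  k=3: a=7, p=167, q=29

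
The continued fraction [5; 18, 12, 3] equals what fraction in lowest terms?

Fold from the inside: start with 3/1.
  12 + 1/3 = 37/3
  18 + 3/37 = 669/37
  5 + 37/669 = 3382/669

3382/669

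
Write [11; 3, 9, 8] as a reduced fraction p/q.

Fold from the inside: start with 8/1.
  9 + 1/8 = 73/8
  3 + 8/73 = 227/73
  11 + 73/227 = 2570/227

2570/227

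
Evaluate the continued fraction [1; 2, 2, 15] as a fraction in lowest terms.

108/77

Fold from the inside: start with 15/1.
  2 + 1/15 = 31/15
  2 + 15/31 = 77/31
  1 + 31/77 = 108/77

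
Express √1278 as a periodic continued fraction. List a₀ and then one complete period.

[35; 1, 2, 1, 70]

a₀ = ⌊√1278⌋ = 35.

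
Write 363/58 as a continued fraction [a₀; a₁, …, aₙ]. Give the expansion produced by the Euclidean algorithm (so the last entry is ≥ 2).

[6; 3, 1, 6, 2]

363 = 6*58 + 15
58 = 3*15 + 13
15 = 1*13 + 2
13 = 6*2 + 1
2 = 2*1 + 0  (stop)
So 363/58 = [6; 3, 1, 6, 2].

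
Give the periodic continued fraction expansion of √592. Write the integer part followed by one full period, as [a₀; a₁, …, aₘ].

[24; 3, 48]

a₀ = ⌊√592⌋ = 24.
With m₀=0, d₀=1 and mₖ₊₁ = dₖaₖ − mₖ, dₖ₊₁ = (n − mₖ₊₁²)/dₖ, aₖ₊₁ = ⌊(a₀+mₖ₊₁)/dₖ₊₁⌋:
  k=1: m=24, d=16, a=3
  k=2: m=24, d=1, a=48
d=1 and a=2a₀=48 at k=2, so the next step gives (m, d) = (24, 16) again — its k=1 value — and the period has length 2.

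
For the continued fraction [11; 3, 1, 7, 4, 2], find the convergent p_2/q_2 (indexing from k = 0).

Using pₖ = aₖpₖ₋₁ + pₖ₋₂, qₖ = aₖqₖ₋₁ + qₖ₋₂ (with p₋₁=1, p₋₂=0, q₋₁=0, q₋₂=1):
  k=0: a=11, p=11, q=1
  k=1: a=3, p=34, q=3
  k=2: a=1, p=45, q=4

45/4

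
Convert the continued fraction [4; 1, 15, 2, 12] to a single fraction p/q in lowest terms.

2035/412

Using pₖ = aₖpₖ₋₁ + pₖ₋₂ and qₖ = aₖqₖ₋₁ + qₖ₋₂:
  k=0: a=4, p=4, q=1
  k=1: a=1, p=5, q=1
  k=2: a=15, p=79, q=16
  k=3: a=2, p=163, q=33
  k=4: a=12, p=2035, q=412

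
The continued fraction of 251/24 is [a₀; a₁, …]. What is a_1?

2

251 = 10·24 + 11   →  a_0 = 10
24 = 2·11 + 2   →  a_1 = 2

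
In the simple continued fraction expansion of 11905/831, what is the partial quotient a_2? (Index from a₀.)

11905 = 14·831 + 271   →  a_0 = 14
831 = 3·271 + 18   →  a_1 = 3
271 = 15·18 + 1   →  a_2 = 15

15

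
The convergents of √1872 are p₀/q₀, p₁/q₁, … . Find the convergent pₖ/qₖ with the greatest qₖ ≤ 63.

√1872 = [43; 3, 1, 3, 86, …] (period length 4).
Convergents:
  p_0/q_0 = 43/1
  p_1/q_1 = 130/3
  p_2/q_2 = 173/4
  p_3/q_3 = 649/15
  p_4/q_4 = 55987/1294
q_3 = 15 ≤ 63 < 1294 = q_4, so the answer is 649/15.

649/15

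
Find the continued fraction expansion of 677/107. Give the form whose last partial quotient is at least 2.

677 = 6×107 + 35
107 = 3×35 + 2
35 = 17×2 + 1
2 = 2×1 + 0  (stop)
So 677/107 = [6; 3, 17, 2].

[6; 3, 17, 2]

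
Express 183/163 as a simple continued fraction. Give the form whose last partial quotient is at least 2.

183 = 1*163 + 20
163 = 8*20 + 3
20 = 6*3 + 2
3 = 1*2 + 1
2 = 2*1 + 0  (stop)
So 183/163 = [1; 8, 6, 1, 2].

[1; 8, 6, 1, 2]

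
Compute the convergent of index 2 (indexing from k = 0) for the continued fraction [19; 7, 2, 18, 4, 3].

Using pₖ = aₖpₖ₋₁ + pₖ₋₂, qₖ = aₖqₖ₋₁ + qₖ₋₂ (with p₋₁=1, p₋₂=0, q₋₁=0, q₋₂=1):
  k=0: a=19, p=19, q=1
  k=1: a=7, p=134, q=7
  k=2: a=2, p=287, q=15

287/15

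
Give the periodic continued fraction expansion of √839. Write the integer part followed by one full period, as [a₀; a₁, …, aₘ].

a₀ = ⌊√839⌋ = 28.
With m₀=0, d₀=1 and mₖ₊₁ = dₖaₖ − mₖ, dₖ₊₁ = (n − mₖ₊₁²)/dₖ, aₖ₊₁ = ⌊(a₀+mₖ₊₁)/dₖ₊₁⌋:
  k=1: m=28, d=55, a=1
  k=2: m=27, d=2, a=27
  k=3: m=27, d=55, a=1
  k=4: m=28, d=1, a=56
d=1 and a=2a₀=56 at k=4, so the next step gives (m, d) = (28, 55) again — its k=1 value — and the period has length 4.

[28; 1, 27, 1, 56]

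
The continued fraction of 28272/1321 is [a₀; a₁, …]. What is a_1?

28272 = 21·1321 + 531   →  a_0 = 21
1321 = 2·531 + 259   →  a_1 = 2

2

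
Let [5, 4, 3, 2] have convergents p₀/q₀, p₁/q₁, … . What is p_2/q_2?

68/13

Using pₖ = aₖpₖ₋₁ + pₖ₋₂, qₖ = aₖqₖ₋₁ + qₖ₋₂ (with p₋₁=1, p₋₂=0, q₋₁=0, q₋₂=1):
  k=0: a=5, p=5, q=1
  k=1: a=4, p=21, q=4
  k=2: a=3, p=68, q=13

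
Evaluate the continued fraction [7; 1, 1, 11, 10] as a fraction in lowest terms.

Using pₖ = aₖpₖ₋₁ + pₖ₋₂ and qₖ = aₖqₖ₋₁ + qₖ₋₂:
  k=0: a=7, p=7, q=1
  k=1: a=1, p=8, q=1
  k=2: a=1, p=15, q=2
  k=3: a=11, p=173, q=23
  k=4: a=10, p=1745, q=232

1745/232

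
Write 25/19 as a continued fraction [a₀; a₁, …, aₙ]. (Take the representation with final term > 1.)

[1; 3, 6]

25 = 1×19 + 6
19 = 3×6 + 1
6 = 6×1 + 0  (stop)
So 25/19 = [1; 3, 6].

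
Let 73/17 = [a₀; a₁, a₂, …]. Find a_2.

2

73 = 4·17 + 5   →  a_0 = 4
17 = 3·5 + 2   →  a_1 = 3
5 = 2·2 + 1   →  a_2 = 2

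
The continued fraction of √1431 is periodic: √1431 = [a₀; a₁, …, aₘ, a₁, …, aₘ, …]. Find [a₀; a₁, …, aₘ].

[37; 1, 4, 1, 4, 1, 74]

a₀ = ⌊√1431⌋ = 37.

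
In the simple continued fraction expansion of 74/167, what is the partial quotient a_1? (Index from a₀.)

74 = 0·167 + 74   →  a_0 = 0
167 = 2·74 + 19   →  a_1 = 2

2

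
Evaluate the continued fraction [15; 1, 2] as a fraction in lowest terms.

Using pₖ = aₖpₖ₋₁ + pₖ₋₂ and qₖ = aₖqₖ₋₁ + qₖ₋₂:
  k=0: a=15, p=15, q=1
  k=1: a=1, p=16, q=1
  k=2: a=2, p=47, q=3

47/3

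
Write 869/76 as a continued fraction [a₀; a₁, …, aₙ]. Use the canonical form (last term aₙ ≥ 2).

869 = 11×76 + 33
76 = 2×33 + 10
33 = 3×10 + 3
10 = 3×3 + 1
3 = 3×1 + 0  (stop)
So 869/76 = [11; 2, 3, 3, 3].

[11; 2, 3, 3, 3]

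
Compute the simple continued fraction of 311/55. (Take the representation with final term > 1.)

311 = 5×55 + 36
55 = 1×36 + 19
36 = 1×19 + 17
19 = 1×17 + 2
17 = 8×2 + 1
2 = 2×1 + 0  (stop)
So 311/55 = [5; 1, 1, 1, 8, 2].

[5; 1, 1, 1, 8, 2]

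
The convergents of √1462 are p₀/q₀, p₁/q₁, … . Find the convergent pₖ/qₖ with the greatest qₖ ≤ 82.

√1462 = [38; 4, 4, 4, 76, …] (period length 4).
Convergents:
  p_0/q_0 = 38/1
  p_1/q_1 = 153/4
  p_2/q_2 = 650/17
  p_3/q_3 = 2753/72
  p_4/q_4 = 209878/5489
q_3 = 72 ≤ 82 < 5489 = q_4, so the answer is 2753/72.

2753/72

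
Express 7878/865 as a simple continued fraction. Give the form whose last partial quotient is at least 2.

[9; 9, 3, 3, 9]

7878 = 9*865 + 93
865 = 9*93 + 28
93 = 3*28 + 9
28 = 3*9 + 1
9 = 9*1 + 0  (stop)
So 7878/865 = [9; 9, 3, 3, 9].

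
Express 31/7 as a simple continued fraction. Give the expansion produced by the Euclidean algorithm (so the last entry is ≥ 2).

[4; 2, 3]

31 = 4·7 + 3
7 = 2·3 + 1
3 = 3·1 + 0  (stop)
So 31/7 = [4; 2, 3].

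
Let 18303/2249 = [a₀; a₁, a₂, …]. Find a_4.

18303 = 8·2249 + 311   →  a_0 = 8
2249 = 7·311 + 72   →  a_1 = 7
311 = 4·72 + 23   →  a_2 = 4
72 = 3·23 + 3   →  a_3 = 3
23 = 7·3 + 2   →  a_4 = 7

7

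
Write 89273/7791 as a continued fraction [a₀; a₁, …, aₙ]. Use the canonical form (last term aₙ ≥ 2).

[11; 2, 5, 1, 1, 11, 2, 13]

89273 = 11·7791 + 3572
7791 = 2·3572 + 647
3572 = 5·647 + 337
647 = 1·337 + 310
337 = 1·310 + 27
310 = 11·27 + 13
27 = 2·13 + 1
13 = 13·1 + 0  (stop)
So 89273/7791 = [11; 2, 5, 1, 1, 11, 2, 13].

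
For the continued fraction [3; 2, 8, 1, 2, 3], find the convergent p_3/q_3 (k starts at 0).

66/19

Using pₖ = aₖpₖ₋₁ + pₖ₋₂, qₖ = aₖqₖ₋₁ + qₖ₋₂ (with p₋₁=1, p₋₂=0, q₋₁=0, q₋₂=1):
  k=0: a=3, p=3, q=1
  k=1: a=2, p=7, q=2
  k=2: a=8, p=59, q=17
  k=3: a=1, p=66, q=19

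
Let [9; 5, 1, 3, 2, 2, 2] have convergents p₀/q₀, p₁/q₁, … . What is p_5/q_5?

Using pₖ = aₖpₖ₋₁ + pₖ₋₂, qₖ = aₖqₖ₋₁ + qₖ₋₂ (with p₋₁=1, p₋₂=0, q₋₁=0, q₋₂=1):
  k=0: a=9, p=9, q=1
  k=1: a=5, p=46, q=5
  k=2: a=1, p=55, q=6
  k=3: a=3, p=211, q=23
  k=4: a=2, p=477, q=52
  k=5: a=2, p=1165, q=127

1165/127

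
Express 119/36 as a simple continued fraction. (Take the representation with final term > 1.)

119 = 3·36 + 11
36 = 3·11 + 3
11 = 3·3 + 2
3 = 1·2 + 1
2 = 2·1 + 0  (stop)
So 119/36 = [3; 3, 3, 1, 2].

[3; 3, 3, 1, 2]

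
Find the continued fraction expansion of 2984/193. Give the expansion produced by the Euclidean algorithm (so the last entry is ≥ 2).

2984 = 15×193 + 89
193 = 2×89 + 15
89 = 5×15 + 14
15 = 1×14 + 1
14 = 14×1 + 0  (stop)
So 2984/193 = [15; 2, 5, 1, 14].

[15; 2, 5, 1, 14]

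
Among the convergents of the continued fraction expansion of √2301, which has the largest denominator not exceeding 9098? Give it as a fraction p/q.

√2301 = [47; 1, 30, 1, 94, …] (period length 4).
Convergents:
  p_0/q_0 = 47/1
  p_1/q_1 = 48/1
  p_2/q_2 = 1487/31
  p_3/q_3 = 1535/32
  p_4/q_4 = 145777/3039
  p_5/q_5 = 147312/3071
  p_6/q_6 = 4565137/95169
q_5 = 3071 ≤ 9098 < 95169 = q_6, so the answer is 147312/3071.

147312/3071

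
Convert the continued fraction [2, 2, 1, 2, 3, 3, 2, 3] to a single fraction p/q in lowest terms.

1669/704

Using pₖ = aₖpₖ₋₁ + pₖ₋₂ and qₖ = aₖqₖ₋₁ + qₖ₋₂:
  k=0: a=2, p=2, q=1
  k=1: a=2, p=5, q=2
  k=2: a=1, p=7, q=3
  k=3: a=2, p=19, q=8
  k=4: a=3, p=64, q=27
  k=5: a=3, p=211, q=89
  k=6: a=2, p=486, q=205
  k=7: a=3, p=1669, q=704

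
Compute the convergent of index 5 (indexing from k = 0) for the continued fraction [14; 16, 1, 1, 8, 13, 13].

Using pₖ = aₖpₖ₋₁ + pₖ₋₂, qₖ = aₖqₖ₋₁ + qₖ₋₂ (with p₋₁=1, p₋₂=0, q₋₁=0, q₋₂=1):
  k=0: a=14, p=14, q=1
  k=1: a=16, p=225, q=16
  k=2: a=1, p=239, q=17
  k=3: a=1, p=464, q=33
  k=4: a=8, p=3951, q=281
  k=5: a=13, p=51827, q=3686

51827/3686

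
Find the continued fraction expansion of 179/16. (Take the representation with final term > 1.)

179 = 11*16 + 3
16 = 5*3 + 1
3 = 3*1 + 0  (stop)
So 179/16 = [11; 5, 3].

[11; 5, 3]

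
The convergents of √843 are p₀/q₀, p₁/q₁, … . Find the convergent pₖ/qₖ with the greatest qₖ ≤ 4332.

√843 = [29; 29, 58, …] (period length 2).
Convergents:
  p_0/q_0 = 29/1
  p_1/q_1 = 842/29
  p_2/q_2 = 48865/1683
  p_3/q_3 = 1417927/48836
q_2 = 1683 ≤ 4332 < 48836 = q_3, so the answer is 48865/1683.

48865/1683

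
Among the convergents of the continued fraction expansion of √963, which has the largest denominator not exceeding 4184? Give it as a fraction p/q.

59675/1923

√963 = [31; 31, 62, …] (period length 2).
Convergents:
  p_0/q_0 = 31/1
  p_1/q_1 = 962/31
  p_2/q_2 = 59675/1923
  p_3/q_3 = 1850887/59644
q_2 = 1923 ≤ 4184 < 59644 = q_3, so the answer is 59675/1923.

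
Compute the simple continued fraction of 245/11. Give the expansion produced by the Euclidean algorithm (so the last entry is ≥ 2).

245 = 22×11 + 3
11 = 3×3 + 2
3 = 1×2 + 1
2 = 2×1 + 0  (stop)
So 245/11 = [22; 3, 1, 2].

[22; 3, 1, 2]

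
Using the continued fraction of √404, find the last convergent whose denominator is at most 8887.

√404 = [20; 10, 40, …] (period length 2).
Convergents:
  p_0/q_0 = 20/1
  p_1/q_1 = 201/10
  p_2/q_2 = 8060/401
  p_3/q_3 = 80801/4020
  p_4/q_4 = 3240100/161201
q_3 = 4020 ≤ 8887 < 161201 = q_4, so the answer is 80801/4020.

80801/4020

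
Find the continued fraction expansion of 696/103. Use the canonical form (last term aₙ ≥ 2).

696 = 6×103 + 78
103 = 1×78 + 25
78 = 3×25 + 3
25 = 8×3 + 1
3 = 3×1 + 0  (stop)
So 696/103 = [6; 1, 3, 8, 3].

[6; 1, 3, 8, 3]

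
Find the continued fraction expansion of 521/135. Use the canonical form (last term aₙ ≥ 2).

521 = 3*135 + 116
135 = 1*116 + 19
116 = 6*19 + 2
19 = 9*2 + 1
2 = 2*1 + 0  (stop)
So 521/135 = [3; 1, 6, 9, 2].

[3; 1, 6, 9, 2]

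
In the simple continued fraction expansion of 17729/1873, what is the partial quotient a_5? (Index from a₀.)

6

17729 = 9·1873 + 872   →  a_0 = 9
1873 = 2·872 + 129   →  a_1 = 2
872 = 6·129 + 98   →  a_2 = 6
129 = 1·98 + 31   →  a_3 = 1
98 = 3·31 + 5   →  a_4 = 3
31 = 6·5 + 1   →  a_5 = 6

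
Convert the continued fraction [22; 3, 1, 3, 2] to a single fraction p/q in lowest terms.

757/34

Fold from the inside: start with 2/1.
  3 + 1/2 = 7/2
  1 + 2/7 = 9/7
  3 + 7/9 = 34/9
  22 + 9/34 = 757/34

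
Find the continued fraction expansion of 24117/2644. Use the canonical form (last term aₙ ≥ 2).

24117 = 9*2644 + 321
2644 = 8*321 + 76
321 = 4*76 + 17
76 = 4*17 + 8
17 = 2*8 + 1
8 = 8*1 + 0  (stop)
So 24117/2644 = [9; 8, 4, 4, 2, 8].

[9; 8, 4, 4, 2, 8]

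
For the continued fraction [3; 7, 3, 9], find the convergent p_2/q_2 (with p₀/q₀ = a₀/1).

Using pₖ = aₖpₖ₋₁ + pₖ₋₂, qₖ = aₖqₖ₋₁ + qₖ₋₂ (with p₋₁=1, p₋₂=0, q₋₁=0, q₋₂=1):
  k=0: a=3, p=3, q=1
  k=1: a=7, p=22, q=7
  k=2: a=3, p=69, q=22

69/22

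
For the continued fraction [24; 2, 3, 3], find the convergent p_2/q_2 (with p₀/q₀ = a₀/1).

171/7

Using pₖ = aₖpₖ₋₁ + pₖ₋₂, qₖ = aₖqₖ₋₁ + qₖ₋₂ (with p₋₁=1, p₋₂=0, q₋₁=0, q₋₂=1):
  k=0: a=24, p=24, q=1
  k=1: a=2, p=49, q=2
  k=2: a=3, p=171, q=7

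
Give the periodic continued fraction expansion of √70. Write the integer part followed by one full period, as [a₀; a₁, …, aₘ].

a₀ = ⌊√70⌋ = 8.
With m₀=0, d₀=1 and mₖ₊₁ = dₖaₖ − mₖ, dₖ₊₁ = (n − mₖ₊₁²)/dₖ, aₖ₊₁ = ⌊(a₀+mₖ₊₁)/dₖ₊₁⌋:
  k=1: m=8, d=6, a=2
  k=2: m=4, d=9, a=1
  k=3: m=5, d=5, a=2
  k=4: m=5, d=9, a=1
  k=5: m=4, d=6, a=2
  k=6: m=8, d=1, a=16
d=1 and a=2a₀=16 at k=6, so the next step gives (m, d) = (8, 6) again — its k=1 value — and the period has length 6.

[8; 2, 1, 2, 1, 2, 16]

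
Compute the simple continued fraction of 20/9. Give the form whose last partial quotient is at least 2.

[2; 4, 2]

20 = 2×9 + 2
9 = 4×2 + 1
2 = 2×1 + 0  (stop)
So 20/9 = [2; 4, 2].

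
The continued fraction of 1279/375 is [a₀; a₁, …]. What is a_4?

1279 = 3·375 + 154   →  a_0 = 3
375 = 2·154 + 67   →  a_1 = 2
154 = 2·67 + 20   →  a_2 = 2
67 = 3·20 + 7   →  a_3 = 3
20 = 2·7 + 6   →  a_4 = 2

2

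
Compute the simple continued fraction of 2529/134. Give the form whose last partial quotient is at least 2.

[18; 1, 6, 1, 7, 2]

2529 = 18·134 + 117
134 = 1·117 + 17
117 = 6·17 + 15
17 = 1·15 + 2
15 = 7·2 + 1
2 = 2·1 + 0  (stop)
So 2529/134 = [18; 1, 6, 1, 7, 2].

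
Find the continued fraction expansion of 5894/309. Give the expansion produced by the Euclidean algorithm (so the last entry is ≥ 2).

[19; 13, 2, 3, 3]

5894 = 19·309 + 23
309 = 13·23 + 10
23 = 2·10 + 3
10 = 3·3 + 1
3 = 3·1 + 0  (stop)
So 5894/309 = [19; 13, 2, 3, 3].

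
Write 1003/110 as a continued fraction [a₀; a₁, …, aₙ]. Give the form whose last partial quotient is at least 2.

[9; 8, 2, 6]

1003 = 9·110 + 13
110 = 8·13 + 6
13 = 2·6 + 1
6 = 6·1 + 0  (stop)
So 1003/110 = [9; 8, 2, 6].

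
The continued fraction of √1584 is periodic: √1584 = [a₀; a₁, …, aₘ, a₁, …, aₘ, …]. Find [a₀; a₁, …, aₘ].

[39; 1, 3, 1, 78]

a₀ = ⌊√1584⌋ = 39.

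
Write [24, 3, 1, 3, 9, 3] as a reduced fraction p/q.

10483/432

Fold from the inside: start with 3/1.
  9 + 1/3 = 28/3
  3 + 3/28 = 87/28
  1 + 28/87 = 115/87
  3 + 87/115 = 432/115
  24 + 115/432 = 10483/432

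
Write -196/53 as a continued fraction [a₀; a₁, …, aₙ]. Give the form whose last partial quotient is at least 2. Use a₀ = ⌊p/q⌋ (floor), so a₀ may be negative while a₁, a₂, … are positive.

-196 = -4*53 + 16
53 = 3*16 + 5
16 = 3*5 + 1
5 = 5*1 + 0  (stop)
So -196/53 = [-4; 3, 3, 5].

[-4; 3, 3, 5]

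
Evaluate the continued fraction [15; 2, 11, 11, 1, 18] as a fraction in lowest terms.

81401/5259

Using pₖ = aₖpₖ₋₁ + pₖ₋₂ and qₖ = aₖqₖ₋₁ + qₖ₋₂:
  k=0: a=15, p=15, q=1
  k=1: a=2, p=31, q=2
  k=2: a=11, p=356, q=23
  k=3: a=11, p=3947, q=255
  k=4: a=1, p=4303, q=278
  k=5: a=18, p=81401, q=5259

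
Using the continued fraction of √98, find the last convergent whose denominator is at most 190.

√98 = [9; 1, 8, 1, 18, …] (period length 4).
Convergents:
  p_0/q_0 = 9/1
  p_1/q_1 = 10/1
  p_2/q_2 = 89/9
  p_3/q_3 = 99/10
  p_4/q_4 = 1871/189
  p_5/q_5 = 1970/199
q_4 = 189 ≤ 190 < 199 = q_5, so the answer is 1871/189.

1871/189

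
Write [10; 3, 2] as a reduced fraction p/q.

72/7

Using pₖ = aₖpₖ₋₁ + pₖ₋₂ and qₖ = aₖqₖ₋₁ + qₖ₋₂:
  k=0: a=10, p=10, q=1
  k=1: a=3, p=31, q=3
  k=2: a=2, p=72, q=7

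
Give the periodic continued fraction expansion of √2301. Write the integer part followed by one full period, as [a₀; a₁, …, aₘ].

a₀ = ⌊√2301⌋ = 47.
With m₀=0, d₀=1 and mₖ₊₁ = dₖaₖ − mₖ, dₖ₊₁ = (n − mₖ₊₁²)/dₖ, aₖ₊₁ = ⌊(a₀+mₖ₊₁)/dₖ₊₁⌋:
  k=1: m=47, d=92, a=1
  k=2: m=45, d=3, a=30
  k=3: m=45, d=92, a=1
  k=4: m=47, d=1, a=94
d=1 and a=2a₀=94 at k=4, so the next step gives (m, d) = (47, 92) again — its k=1 value — and the period has length 4.

[47; 1, 30, 1, 94]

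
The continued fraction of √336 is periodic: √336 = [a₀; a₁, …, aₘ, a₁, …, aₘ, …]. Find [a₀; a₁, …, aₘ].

a₀ = ⌊√336⌋ = 18.
With m₀=0, d₀=1 and mₖ₊₁ = dₖaₖ − mₖ, dₖ₊₁ = (n − mₖ₊₁²)/dₖ, aₖ₊₁ = ⌊(a₀+mₖ₊₁)/dₖ₊₁⌋:
  k=1: m=18, d=12, a=3
  k=2: m=18, d=1, a=36
d=1 and a=2a₀=36 at k=2, so the next step gives (m, d) = (18, 12) again — its k=1 value — and the period has length 2.

[18; 3, 36]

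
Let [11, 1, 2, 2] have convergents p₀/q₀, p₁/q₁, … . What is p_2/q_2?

35/3

Using pₖ = aₖpₖ₋₁ + pₖ₋₂, qₖ = aₖqₖ₋₁ + qₖ₋₂ (with p₋₁=1, p₋₂=0, q₋₁=0, q₋₂=1):
  k=0: a=11, p=11, q=1
  k=1: a=1, p=12, q=1
  k=2: a=2, p=35, q=3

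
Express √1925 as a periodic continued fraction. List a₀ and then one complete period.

a₀ = ⌊√1925⌋ = 43.
With m₀=0, d₀=1 and mₖ₊₁ = dₖaₖ − mₖ, dₖ₊₁ = (n − mₖ₊₁²)/dₖ, aₖ₊₁ = ⌊(a₀+mₖ₊₁)/dₖ₊₁⌋:
  k=1: m=43, d=76, a=1
  k=2: m=33, d=11, a=6
  k=3: m=33, d=76, a=1
  k=4: m=43, d=1, a=86
d=1 and a=2a₀=86 at k=4, so the next step gives (m, d) = (43, 76) again — its k=1 value — and the period has length 4.

[43; 1, 6, 1, 86]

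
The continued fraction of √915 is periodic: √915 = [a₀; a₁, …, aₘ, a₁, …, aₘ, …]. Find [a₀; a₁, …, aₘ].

[30; 4, 60]

a₀ = ⌊√915⌋ = 30.
With m₀=0, d₀=1 and mₖ₊₁ = dₖaₖ − mₖ, dₖ₊₁ = (n − mₖ₊₁²)/dₖ, aₖ₊₁ = ⌊(a₀+mₖ₊₁)/dₖ₊₁⌋:
  k=1: m=30, d=15, a=4
  k=2: m=30, d=1, a=60
d=1 and a=2a₀=60 at k=2, so the next step gives (m, d) = (30, 15) again — its k=1 value — and the period has length 2.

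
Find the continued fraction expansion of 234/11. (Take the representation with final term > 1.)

234 = 21·11 + 3
11 = 3·3 + 2
3 = 1·2 + 1
2 = 2·1 + 0  (stop)
So 234/11 = [21; 3, 1, 2].

[21; 3, 1, 2]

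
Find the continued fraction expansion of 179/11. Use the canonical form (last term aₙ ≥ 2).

179 = 16*11 + 3
11 = 3*3 + 2
3 = 1*2 + 1
2 = 2*1 + 0  (stop)
So 179/11 = [16; 3, 1, 2].

[16; 3, 1, 2]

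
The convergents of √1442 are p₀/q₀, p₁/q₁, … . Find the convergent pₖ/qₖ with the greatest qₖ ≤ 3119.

109630/2887

√1442 = [37; 1, 36, 1, 74, …] (period length 4).
Convergents:
  p_0/q_0 = 37/1
  p_1/q_1 = 38/1
  p_2/q_2 = 1405/37
  p_3/q_3 = 1443/38
  p_4/q_4 = 108187/2849
  p_5/q_5 = 109630/2887
  p_6/q_6 = 4054867/106781
q_5 = 2887 ≤ 3119 < 106781 = q_6, so the answer is 109630/2887.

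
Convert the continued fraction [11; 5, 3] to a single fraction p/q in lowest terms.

Fold from the inside: start with 3/1.
  5 + 1/3 = 16/3
  11 + 3/16 = 179/16

179/16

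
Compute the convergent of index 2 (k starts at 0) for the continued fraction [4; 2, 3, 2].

Using pₖ = aₖpₖ₋₁ + pₖ₋₂, qₖ = aₖqₖ₋₁ + qₖ₋₂ (with p₋₁=1, p₋₂=0, q₋₁=0, q₋₂=1):
  k=0: a=4, p=4, q=1
  k=1: a=2, p=9, q=2
  k=2: a=3, p=31, q=7

31/7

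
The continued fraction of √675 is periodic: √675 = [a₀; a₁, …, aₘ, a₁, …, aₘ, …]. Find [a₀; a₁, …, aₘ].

a₀ = ⌊√675⌋ = 25.
With m₀=0, d₀=1 and mₖ₊₁ = dₖaₖ − mₖ, dₖ₊₁ = (n − mₖ₊₁²)/dₖ, aₖ₊₁ = ⌊(a₀+mₖ₊₁)/dₖ₊₁⌋:
  k=1: m=25, d=50, a=1
  k=2: m=25, d=1, a=50
d=1 and a=2a₀=50 at k=2, so the next step gives (m, d) = (25, 50) again — its k=1 value — and the period has length 2.

[25; 1, 50]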